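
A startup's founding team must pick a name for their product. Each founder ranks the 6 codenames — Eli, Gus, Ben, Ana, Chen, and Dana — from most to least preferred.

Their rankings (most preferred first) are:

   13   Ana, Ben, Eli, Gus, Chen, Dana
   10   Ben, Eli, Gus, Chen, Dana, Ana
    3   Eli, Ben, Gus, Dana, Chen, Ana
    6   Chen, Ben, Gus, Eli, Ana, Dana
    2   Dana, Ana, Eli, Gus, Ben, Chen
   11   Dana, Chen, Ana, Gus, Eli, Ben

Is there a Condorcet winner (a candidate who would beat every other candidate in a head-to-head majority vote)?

No

Head-to-head results (45 voters total):
Eli vs Gus: Eli wins 28–17.
Eli vs Ben: Ben wins 29–16.
Eli vs Ana: Ana wins 26–19.
Eli vs Chen: Eli wins 28–17.
Eli vs Dana: Eli wins 32–13.
Gus vs Ben: Ben wins 32–13.
Gus vs Ana: Ana wins 26–19.
Gus vs Chen: Gus wins 28–17.
Gus vs Dana: Gus wins 32–13.
Ben vs Ana: Ana wins 26–19.
Ben vs Chen: Ben wins 28–17.
Ben vs Dana: Ben wins 32–13.
Ana vs Chen: Chen wins 30–15.
Ana vs Dana: Dana wins 26–19.
Chen vs Dana: Chen wins 29–16.
No candidate beats all others: Eli beats Chen beats Ana beats Eli, a majority cycle.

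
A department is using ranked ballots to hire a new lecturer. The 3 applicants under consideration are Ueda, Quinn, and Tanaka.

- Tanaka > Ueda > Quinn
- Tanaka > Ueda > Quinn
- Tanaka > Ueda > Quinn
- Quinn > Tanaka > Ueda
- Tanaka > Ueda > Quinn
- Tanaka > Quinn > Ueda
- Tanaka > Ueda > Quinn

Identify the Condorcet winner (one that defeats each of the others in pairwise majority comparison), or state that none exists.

Head-to-head results (7 voters total):
Ueda vs Quinn: Ueda wins 5–2.
Ueda vs Tanaka: Tanaka wins 7–0.
Quinn vs Tanaka: Tanaka wins 6–1.
Tanaka beats each rival — Ueda (7–0), Quinn (6–1) — so Tanaka is the Condorcet winner.

Tanaka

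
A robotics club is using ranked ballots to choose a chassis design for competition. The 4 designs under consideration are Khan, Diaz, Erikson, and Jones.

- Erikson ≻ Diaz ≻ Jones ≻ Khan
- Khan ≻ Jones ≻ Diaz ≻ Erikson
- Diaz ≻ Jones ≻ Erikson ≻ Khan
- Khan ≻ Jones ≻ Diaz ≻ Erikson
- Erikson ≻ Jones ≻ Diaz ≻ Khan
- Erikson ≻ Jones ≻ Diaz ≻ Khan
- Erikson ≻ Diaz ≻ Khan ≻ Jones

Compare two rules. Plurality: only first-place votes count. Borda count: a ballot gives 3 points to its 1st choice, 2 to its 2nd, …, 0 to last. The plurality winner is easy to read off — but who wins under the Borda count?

Plurality first-place counts: Khan 2, Diaz 1, Erikson 4, Jones 0 → Erikson.
Borda totals: Khan 7, Diaz 11, Erikson 13, Jones 11 → Erikson.

Erikson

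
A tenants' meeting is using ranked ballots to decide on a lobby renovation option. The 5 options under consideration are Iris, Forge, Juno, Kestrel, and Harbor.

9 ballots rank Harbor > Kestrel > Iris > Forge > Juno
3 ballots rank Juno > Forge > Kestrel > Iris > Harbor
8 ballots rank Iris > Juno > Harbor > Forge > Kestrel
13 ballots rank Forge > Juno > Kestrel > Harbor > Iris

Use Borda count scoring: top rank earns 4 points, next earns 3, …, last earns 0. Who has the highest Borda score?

Borda scores:
  Iris: 9·2 + 3·1 + 8·4 + 13·0 = 53
  Forge: 9·1 + 3·3 + 8·1 + 13·4 = 78
  Juno: 9·0 + 3·4 + 8·3 + 13·3 = 75
  Kestrel: 9·3 + 3·2 + 8·0 + 13·2 = 59
  Harbor: 9·4 + 3·0 + 8·2 + 13·1 = 65
Forge has the highest total.

Forge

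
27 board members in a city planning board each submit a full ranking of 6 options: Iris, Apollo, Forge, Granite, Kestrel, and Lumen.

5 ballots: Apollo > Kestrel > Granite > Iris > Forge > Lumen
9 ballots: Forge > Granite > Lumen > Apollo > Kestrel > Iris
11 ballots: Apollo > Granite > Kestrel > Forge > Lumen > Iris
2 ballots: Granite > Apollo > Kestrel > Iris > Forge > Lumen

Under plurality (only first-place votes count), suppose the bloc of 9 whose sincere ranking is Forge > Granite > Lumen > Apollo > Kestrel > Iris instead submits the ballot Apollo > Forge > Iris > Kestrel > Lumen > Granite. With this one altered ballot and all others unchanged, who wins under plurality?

Apollo

First-place totals with the altered ballot: Iris 0, Apollo 25, Forge 0, Granite 2, Kestrel 0, Lumen 0.
The winner is unchanged: still Apollo.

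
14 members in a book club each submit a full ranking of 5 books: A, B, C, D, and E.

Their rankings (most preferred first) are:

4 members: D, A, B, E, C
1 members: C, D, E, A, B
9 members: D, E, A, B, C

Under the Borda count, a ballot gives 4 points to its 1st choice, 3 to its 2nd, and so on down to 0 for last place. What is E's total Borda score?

33

Borda scores:
  A: 4·3 + 1 + 9·2 = 31
  B: 4·2 + 0 + 9·1 = 17
  C: 4·0 + 4 + 9·0 = 4
  D: 4·4 + 3 + 9·4 = 55
  E: 4·1 + 2 + 9·3 = 33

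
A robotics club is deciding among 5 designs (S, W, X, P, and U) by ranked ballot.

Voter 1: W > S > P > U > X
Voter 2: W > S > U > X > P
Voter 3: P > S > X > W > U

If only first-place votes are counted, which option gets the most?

First-place vote totals:
  S: 0
  W: 2
  X: 0
  P: 1
  U: 0
W has the most first-place votes.

W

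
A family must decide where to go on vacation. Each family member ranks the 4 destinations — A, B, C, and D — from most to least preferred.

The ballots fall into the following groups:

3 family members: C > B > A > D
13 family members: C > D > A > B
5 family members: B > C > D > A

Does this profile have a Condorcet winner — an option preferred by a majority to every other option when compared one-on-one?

Yes

Head-to-head results (21 voters total):
A vs B: A wins 13–8.
A vs C: C wins 21–0.
A vs D: D wins 18–3.
B vs C: C wins 16–5.
B vs D: D wins 13–8.
C vs D: C wins 21–0.
C beats each rival — A (21–0), B (16–5), D (21–0) — so C is the Condorcet winner.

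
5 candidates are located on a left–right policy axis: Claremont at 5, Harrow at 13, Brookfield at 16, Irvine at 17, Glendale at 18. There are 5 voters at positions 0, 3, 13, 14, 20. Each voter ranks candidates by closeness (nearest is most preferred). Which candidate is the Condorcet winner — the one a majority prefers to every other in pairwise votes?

With single-peaked preferences on a line, the Condorcet winner is the candidate closest to the median voter.
The median voter (position 13) is closest to Harrow at 13.
Check: Harrow vs Glendale — voters closer to Harrow: 4 of 5.

Harrow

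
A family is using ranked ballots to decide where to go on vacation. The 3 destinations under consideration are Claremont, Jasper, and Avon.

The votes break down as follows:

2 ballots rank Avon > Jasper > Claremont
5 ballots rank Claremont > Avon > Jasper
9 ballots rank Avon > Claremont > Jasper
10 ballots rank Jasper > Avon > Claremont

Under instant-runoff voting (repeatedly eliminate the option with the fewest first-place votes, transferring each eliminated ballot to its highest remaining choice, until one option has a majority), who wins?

Avon

Round 1: Avon 11, Jasper 10, Claremont 5. Claremont has the fewest and is eliminated.
Round 2: Avon 16, Jasper 10. Avon has a majority.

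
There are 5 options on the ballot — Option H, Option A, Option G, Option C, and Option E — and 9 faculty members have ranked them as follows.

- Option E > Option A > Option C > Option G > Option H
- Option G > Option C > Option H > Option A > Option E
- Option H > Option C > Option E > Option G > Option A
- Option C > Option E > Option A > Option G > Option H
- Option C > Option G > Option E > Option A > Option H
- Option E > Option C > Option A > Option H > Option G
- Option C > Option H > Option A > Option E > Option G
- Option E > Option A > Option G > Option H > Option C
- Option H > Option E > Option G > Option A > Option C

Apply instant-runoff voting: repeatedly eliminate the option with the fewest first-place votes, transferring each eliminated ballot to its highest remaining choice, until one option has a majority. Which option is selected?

Option C

Round 1: Option C 3, Option E 3, Option H 2, Option G 1, Option A 0. Option A has the fewest and is eliminated.
Round 2: Option C 3, Option E 3, Option H 2, Option G 1. Option G has the fewest and is eliminated.
Round 3: Option C 4, Option E 3, Option H 2. Option H has the fewest and is eliminated.
Round 4: Option C 5, Option E 4. Option C has a majority.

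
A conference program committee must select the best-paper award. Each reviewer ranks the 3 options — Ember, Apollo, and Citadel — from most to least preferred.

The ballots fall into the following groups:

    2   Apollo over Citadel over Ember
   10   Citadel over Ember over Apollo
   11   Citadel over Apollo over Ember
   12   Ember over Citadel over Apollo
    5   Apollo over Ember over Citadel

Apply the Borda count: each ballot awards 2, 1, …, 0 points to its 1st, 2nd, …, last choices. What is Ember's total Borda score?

Borda scores:
  Ember: 2·0 + 10·1 + 11·0 + 12·2 + 5·1 = 39
  Apollo: 2·2 + 10·0 + 11·1 + 12·0 + 5·2 = 25
  Citadel: 2·1 + 10·2 + 11·2 + 12·1 + 5·0 = 56

39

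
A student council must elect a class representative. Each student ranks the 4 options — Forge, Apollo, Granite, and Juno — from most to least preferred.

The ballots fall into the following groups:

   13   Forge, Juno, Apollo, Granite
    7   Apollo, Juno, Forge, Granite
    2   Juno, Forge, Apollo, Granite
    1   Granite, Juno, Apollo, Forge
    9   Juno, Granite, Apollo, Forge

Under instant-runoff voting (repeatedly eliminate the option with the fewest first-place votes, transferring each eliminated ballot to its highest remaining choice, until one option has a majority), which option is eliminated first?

Round 1: Forge 13, Juno 11, Apollo 7, Granite 1. Granite has the fewest and is eliminated.
Round 2: Forge 13, Juno 12, Apollo 7. Apollo has the fewest and is eliminated.
Round 3: Juno 19, Forge 13. Juno has a majority.

Granite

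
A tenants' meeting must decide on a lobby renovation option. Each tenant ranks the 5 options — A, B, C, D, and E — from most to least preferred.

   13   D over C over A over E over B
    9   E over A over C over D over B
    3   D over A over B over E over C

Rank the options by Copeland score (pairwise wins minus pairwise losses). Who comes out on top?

Pairwise results:
  A vs B: A wins 25–0.
  A vs C: C wins 13–12.
  A vs D: D wins 16–9.
  A vs E: A wins 16–9.
  B vs C: C wins 22–3.
  B vs D: D wins 25–0.
  B vs E: E wins 22–3.
  C vs D: D wins 16–9.
  C vs E: C wins 13–12.
  D vs E: D wins 16–9.
Copeland scores (wins − losses):
  A: 2 − 2 = 0
  B: 0 − 4 = -4
  C: 3 − 1 = 2
  D: 4 − 0 = 4
  E: 1 − 3 = -2
D has the best Copeland score.

D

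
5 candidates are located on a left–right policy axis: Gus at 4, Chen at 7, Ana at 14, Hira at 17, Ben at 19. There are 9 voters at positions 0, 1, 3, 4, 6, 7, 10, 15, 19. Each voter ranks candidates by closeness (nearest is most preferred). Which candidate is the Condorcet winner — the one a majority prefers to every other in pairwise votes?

Chen

With single-peaked preferences on a line, the Condorcet winner is the candidate closest to the median voter.
The median voter (position 6) is closest to Chen at 7.
Check: Chen vs Ana — voters closer to Chen: 7 of 9.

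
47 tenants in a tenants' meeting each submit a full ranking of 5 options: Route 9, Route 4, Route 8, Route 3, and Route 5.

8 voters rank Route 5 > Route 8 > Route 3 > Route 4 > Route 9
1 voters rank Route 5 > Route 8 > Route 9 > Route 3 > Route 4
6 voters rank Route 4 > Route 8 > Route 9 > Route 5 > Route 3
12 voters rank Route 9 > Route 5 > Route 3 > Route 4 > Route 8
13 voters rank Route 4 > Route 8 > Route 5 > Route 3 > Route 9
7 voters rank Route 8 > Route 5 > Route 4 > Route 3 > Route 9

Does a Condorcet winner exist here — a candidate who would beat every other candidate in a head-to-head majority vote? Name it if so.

None — there is no Condorcet winner

Head-to-head results (47 voters total):
Route 9 vs Route 4: Route 4 wins 34–13.
Route 9 vs Route 8: Route 8 wins 35–12.
Route 9 vs Route 3: Route 3 wins 28–19.
Route 9 vs Route 5: Route 5 wins 29–18.
Route 4 vs Route 8: Route 4 wins 31–16.
Route 4 vs Route 3: Route 4 wins 26–21.
Route 4 vs Route 5: Route 5 wins 28–19.
Route 8 vs Route 3: Route 8 wins 35–12.
Route 8 vs Route 5: Route 8 wins 26–21.
Route 3 vs Route 5: Route 5 wins 47–0.
No candidate beats all others: Route 4 beats Route 8 beats Route 5 beats Route 4, a majority cycle.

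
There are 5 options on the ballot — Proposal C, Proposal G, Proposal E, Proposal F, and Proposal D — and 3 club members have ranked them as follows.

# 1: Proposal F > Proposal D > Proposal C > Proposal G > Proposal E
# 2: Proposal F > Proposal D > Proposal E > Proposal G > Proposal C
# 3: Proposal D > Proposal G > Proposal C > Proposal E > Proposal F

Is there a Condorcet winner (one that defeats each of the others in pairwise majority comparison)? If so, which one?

Head-to-head results (3 voters total):
Proposal C vs Proposal G: Proposal G wins 2–1.
Proposal C vs Proposal E: Proposal C wins 2–1.
Proposal C vs Proposal F: Proposal F wins 2–1.
Proposal C vs Proposal D: Proposal D wins 3–0.
Proposal G vs Proposal E: Proposal G wins 2–1.
Proposal G vs Proposal F: Proposal F wins 2–1.
Proposal G vs Proposal D: Proposal D wins 3–0.
Proposal E vs Proposal F: Proposal F wins 2–1.
Proposal E vs Proposal D: Proposal D wins 3–0.
Proposal F vs Proposal D: Proposal F wins 2–1.
Proposal F beats each rival — Proposal C (2–1), Proposal G (2–1), Proposal E (2–1), Proposal D (2–1) — so Proposal F is the Condorcet winner.

Proposal F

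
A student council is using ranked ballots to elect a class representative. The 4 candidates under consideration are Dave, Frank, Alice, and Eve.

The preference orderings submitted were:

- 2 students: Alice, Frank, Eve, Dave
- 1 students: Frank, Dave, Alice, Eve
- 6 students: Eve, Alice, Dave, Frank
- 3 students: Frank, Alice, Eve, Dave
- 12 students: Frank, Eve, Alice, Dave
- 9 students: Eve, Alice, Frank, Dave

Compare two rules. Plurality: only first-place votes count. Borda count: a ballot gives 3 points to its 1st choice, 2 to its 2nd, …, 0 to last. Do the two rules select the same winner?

No

Plurality first-place counts: Dave 0, Frank 16, Alice 2, Eve 15 → Frank.
Borda totals: Dave 8, Frank 61, Alice 55, Eve 74 → Eve.
The two rules disagree: plurality picks Frank, Borda picks Eve.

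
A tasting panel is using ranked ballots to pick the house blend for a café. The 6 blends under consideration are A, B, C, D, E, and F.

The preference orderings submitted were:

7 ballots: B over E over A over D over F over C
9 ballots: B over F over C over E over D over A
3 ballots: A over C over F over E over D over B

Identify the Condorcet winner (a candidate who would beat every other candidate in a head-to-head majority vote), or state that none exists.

B

Head-to-head results (19 voters total):
A vs B: B wins 16–3.
A vs C: A wins 10–9.
A vs D: A wins 10–9.
A vs E: E wins 16–3.
A vs F: A wins 10–9.
B vs C: B wins 16–3.
B vs D: B wins 16–3.
B vs E: B wins 16–3.
B vs F: B wins 16–3.
C vs D: C wins 12–7.
C vs E: C wins 12–7.
C vs F: F wins 16–3.
D vs E: E wins 19–0.
D vs F: F wins 12–7.
E vs F: F wins 12–7.
B beats each rival — A (16–3), C (16–3), D (16–3), E (16–3), F (16–3) — so B is the Condorcet winner.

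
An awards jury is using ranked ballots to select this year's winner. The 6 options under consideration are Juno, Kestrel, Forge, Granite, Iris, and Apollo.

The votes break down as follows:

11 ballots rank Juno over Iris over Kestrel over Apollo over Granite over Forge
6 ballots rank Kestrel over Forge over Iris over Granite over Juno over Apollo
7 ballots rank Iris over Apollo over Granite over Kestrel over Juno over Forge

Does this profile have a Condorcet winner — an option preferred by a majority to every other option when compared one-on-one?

Yes

Head-to-head results (24 voters total):
Juno vs Kestrel: Kestrel wins 13–11.
Juno vs Forge: Juno wins 18–6.
Juno vs Granite: Granite wins 13–11.
Juno vs Iris: Iris wins 13–11.
Juno vs Apollo: Juno wins 17–7.
Kestrel vs Forge: Kestrel wins 24–0.
Kestrel vs Granite: Kestrel wins 17–7.
Kestrel vs Iris: Iris wins 18–6.
Kestrel vs Apollo: Kestrel wins 17–7.
Forge vs Granite: Granite wins 18–6.
Forge vs Iris: Iris wins 18–6.
Forge vs Apollo: Apollo wins 18–6.
Granite vs Iris: Iris wins 24–0.
Granite vs Apollo: Apollo wins 18–6.
Iris vs Apollo: Iris wins 24–0.
Iris beats each rival — Juno (13–11), Kestrel (18–6), Forge (18–6), Granite (24–0), Apollo (24–0) — so Iris is the Condorcet winner.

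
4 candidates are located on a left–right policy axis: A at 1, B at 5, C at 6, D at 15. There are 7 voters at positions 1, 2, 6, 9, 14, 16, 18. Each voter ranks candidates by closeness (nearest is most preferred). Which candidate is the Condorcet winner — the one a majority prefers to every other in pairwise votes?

C

With single-peaked preferences on a line, the Condorcet winner is the candidate closest to the median voter.
The median voter (position 9) is closest to C at 6.
Check: C vs A — voters closer to C: 5 of 7.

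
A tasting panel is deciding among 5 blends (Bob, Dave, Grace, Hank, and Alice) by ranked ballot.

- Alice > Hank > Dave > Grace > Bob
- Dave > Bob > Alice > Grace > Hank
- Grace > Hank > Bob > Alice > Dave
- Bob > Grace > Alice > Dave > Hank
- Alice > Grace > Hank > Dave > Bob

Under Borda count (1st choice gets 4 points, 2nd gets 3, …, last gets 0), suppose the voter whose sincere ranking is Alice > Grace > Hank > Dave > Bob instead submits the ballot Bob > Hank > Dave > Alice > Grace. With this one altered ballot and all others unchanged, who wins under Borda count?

Borda totals with the altered ballot: Bob 13, Dave 9, Grace 9, Hank 9, Alice 10.
The switch changes the winner from Alice to Bob.

Bob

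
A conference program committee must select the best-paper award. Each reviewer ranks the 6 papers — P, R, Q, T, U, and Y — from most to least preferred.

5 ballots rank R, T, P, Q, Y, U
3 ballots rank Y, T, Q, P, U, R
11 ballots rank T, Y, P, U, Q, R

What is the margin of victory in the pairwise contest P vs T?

Ballots ranking P above T: 0.
Ballots ranking T above P: 5+3+11 = 19.
T wins 19–0, a margin of 19.

19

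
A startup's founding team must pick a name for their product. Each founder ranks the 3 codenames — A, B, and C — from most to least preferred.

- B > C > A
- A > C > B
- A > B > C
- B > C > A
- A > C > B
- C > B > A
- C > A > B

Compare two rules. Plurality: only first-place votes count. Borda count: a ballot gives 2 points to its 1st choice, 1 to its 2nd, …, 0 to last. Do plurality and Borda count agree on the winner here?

No

Plurality first-place counts: A 3, B 2, C 2 → A.
Borda totals: A 7, B 6, C 8 → C.
The two rules disagree: plurality picks A, Borda picks C.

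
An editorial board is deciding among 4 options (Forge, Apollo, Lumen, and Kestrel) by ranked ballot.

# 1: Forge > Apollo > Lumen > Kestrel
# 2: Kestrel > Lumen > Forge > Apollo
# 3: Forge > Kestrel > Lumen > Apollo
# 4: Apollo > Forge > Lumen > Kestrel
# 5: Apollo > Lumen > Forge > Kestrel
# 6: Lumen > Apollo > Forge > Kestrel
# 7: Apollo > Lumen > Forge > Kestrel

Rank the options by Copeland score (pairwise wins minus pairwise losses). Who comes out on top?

Apollo

Pairwise results:
  Forge vs Apollo: Apollo wins 4–3.
  Forge vs Lumen: Lumen wins 4–3.
  Forge vs Kestrel: Forge wins 6–1.
  Apollo vs Lumen: Apollo wins 4–3.
  Apollo vs Kestrel: Apollo wins 5–2.
  Lumen vs Kestrel: Lumen wins 5–2.
Copeland scores (wins − losses):
  Forge: 1 − 2 = -1
  Apollo: 3 − 0 = 3
  Lumen: 2 − 1 = 1
  Kestrel: 0 − 3 = -3
Apollo has the best Copeland score.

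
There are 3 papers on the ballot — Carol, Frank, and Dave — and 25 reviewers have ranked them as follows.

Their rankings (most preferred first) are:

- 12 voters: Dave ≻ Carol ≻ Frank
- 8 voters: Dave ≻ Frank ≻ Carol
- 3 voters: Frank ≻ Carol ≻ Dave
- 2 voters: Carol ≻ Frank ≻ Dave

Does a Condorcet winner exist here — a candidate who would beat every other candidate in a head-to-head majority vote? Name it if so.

Dave

Head-to-head results (25 voters total):
Carol vs Frank: Carol wins 14–11.
Carol vs Dave: Dave wins 20–5.
Frank vs Dave: Dave wins 20–5.
Dave beats each rival — Carol (20–5), Frank (20–5) — so Dave is the Condorcet winner.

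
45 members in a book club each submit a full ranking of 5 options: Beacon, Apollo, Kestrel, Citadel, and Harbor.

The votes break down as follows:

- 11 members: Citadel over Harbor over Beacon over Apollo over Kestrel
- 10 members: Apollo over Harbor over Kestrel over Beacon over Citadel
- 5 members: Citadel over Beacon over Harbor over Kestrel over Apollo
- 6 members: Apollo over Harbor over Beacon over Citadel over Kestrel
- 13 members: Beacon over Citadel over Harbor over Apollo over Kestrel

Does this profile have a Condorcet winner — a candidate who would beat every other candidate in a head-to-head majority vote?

Head-to-head results (45 voters total):
Beacon vs Apollo: Beacon wins 29–16.
Beacon vs Kestrel: Beacon wins 35–10.
Beacon vs Citadel: Beacon wins 29–16.
Beacon vs Harbor: Harbor wins 27–18.
Apollo vs Kestrel: Apollo wins 40–5.
Apollo vs Citadel: Citadel wins 29–16.
Apollo vs Harbor: Harbor wins 29–16.
Kestrel vs Citadel: Citadel wins 35–10.
Kestrel vs Harbor: Harbor wins 45–0.
Citadel vs Harbor: Citadel wins 29–16.
No candidate beats all others: Beacon beats Citadel beats Harbor beats Beacon, a majority cycle.

No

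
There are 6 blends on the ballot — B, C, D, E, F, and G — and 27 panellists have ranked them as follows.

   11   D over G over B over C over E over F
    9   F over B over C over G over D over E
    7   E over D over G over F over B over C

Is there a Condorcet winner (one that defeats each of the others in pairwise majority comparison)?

Yes

Head-to-head results (27 voters total):
B vs C: B wins 27–0.
B vs D: D wins 18–9.
B vs E: B wins 20–7.
B vs F: F wins 16–11.
B vs G: G wins 18–9.
C vs D: D wins 18–9.
C vs E: C wins 20–7.
C vs F: F wins 16–11.
C vs G: G wins 18–9.
D vs E: D wins 20–7.
D vs F: D wins 18–9.
D vs G: D wins 18–9.
E vs F: E wins 18–9.
E vs G: G wins 20–7.
F vs G: G wins 18–9.
D beats each rival — B (18–9), C (18–9), E (20–7), F (18–9), G (18–9) — so D is the Condorcet winner.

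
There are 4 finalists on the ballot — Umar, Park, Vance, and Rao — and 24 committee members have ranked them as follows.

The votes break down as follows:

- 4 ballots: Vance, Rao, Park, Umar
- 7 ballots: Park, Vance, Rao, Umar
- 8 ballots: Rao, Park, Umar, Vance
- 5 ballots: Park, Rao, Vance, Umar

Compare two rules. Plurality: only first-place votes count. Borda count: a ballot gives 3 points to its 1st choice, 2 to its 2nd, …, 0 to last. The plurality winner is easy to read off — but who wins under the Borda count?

Plurality first-place counts: Umar 0, Park 12, Vance 4, Rao 8 → Park.
Borda totals: Umar 8, Park 56, Vance 31, Rao 49 → Park.

Park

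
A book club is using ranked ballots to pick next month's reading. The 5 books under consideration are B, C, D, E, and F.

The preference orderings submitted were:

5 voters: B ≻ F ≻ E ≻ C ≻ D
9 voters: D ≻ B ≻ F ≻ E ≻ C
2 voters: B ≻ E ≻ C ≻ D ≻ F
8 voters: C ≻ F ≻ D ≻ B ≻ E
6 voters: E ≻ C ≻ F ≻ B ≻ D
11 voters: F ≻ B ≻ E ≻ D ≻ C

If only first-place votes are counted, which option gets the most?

F

First-place vote totals:
  B: 7
  C: 8
  D: 9
  E: 6
  F: 11
F has the most first-place votes.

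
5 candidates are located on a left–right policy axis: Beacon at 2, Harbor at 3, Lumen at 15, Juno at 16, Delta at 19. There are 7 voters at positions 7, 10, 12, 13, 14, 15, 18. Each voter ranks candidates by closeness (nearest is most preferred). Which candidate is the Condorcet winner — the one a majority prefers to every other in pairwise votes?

With single-peaked preferences on a line, the Condorcet winner is the candidate closest to the median voter.
The median voter (position 13) is closest to Lumen at 15.
Check: Lumen vs Harbor — voters closer to Lumen: 6 of 7.

Lumen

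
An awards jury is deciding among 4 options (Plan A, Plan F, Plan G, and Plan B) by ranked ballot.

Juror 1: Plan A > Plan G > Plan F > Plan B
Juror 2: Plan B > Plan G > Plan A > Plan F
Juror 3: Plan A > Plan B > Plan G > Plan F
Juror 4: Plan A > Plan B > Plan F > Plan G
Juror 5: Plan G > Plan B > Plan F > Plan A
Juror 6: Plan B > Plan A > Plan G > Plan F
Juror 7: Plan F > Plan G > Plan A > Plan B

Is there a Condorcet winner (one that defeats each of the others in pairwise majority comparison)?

Yes

Head-to-head results (7 voters total):
Plan A vs Plan F: Plan A wins 5–2.
Plan A vs Plan G: Plan A wins 4–3.
Plan A vs Plan B: Plan A wins 4–3.
Plan F vs Plan G: Plan G wins 5–2.
Plan F vs Plan B: Plan B wins 5–2.
Plan G vs Plan B: Plan B wins 4–3.
Plan A beats each rival — Plan F (5–2), Plan G (4–3), Plan B (4–3) — so Plan A is the Condorcet winner.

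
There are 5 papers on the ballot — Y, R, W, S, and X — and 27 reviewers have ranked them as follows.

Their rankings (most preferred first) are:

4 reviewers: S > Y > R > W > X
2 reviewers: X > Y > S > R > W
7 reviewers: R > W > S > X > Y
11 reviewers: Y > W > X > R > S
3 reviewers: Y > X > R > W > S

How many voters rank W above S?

21

Ballots ranking W above S: 7+11+3 = 21.
Ballots ranking S above W: 4+2 = 6.
So 21 of 27 voters prefer W to S.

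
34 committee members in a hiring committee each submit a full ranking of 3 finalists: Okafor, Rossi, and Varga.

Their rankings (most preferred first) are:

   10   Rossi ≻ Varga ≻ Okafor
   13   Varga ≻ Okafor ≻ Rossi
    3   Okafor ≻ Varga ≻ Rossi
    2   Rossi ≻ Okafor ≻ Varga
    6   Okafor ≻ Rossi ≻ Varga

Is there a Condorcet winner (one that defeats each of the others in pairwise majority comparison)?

Head-to-head results (34 voters total):
Okafor vs Rossi: Okafor wins 22–12.
Okafor vs Varga: Varga wins 23–11.
Rossi vs Varga: Rossi wins 18–16.
No candidate beats all others: Okafor beats Rossi beats Varga beats Okafor, a majority cycle.

No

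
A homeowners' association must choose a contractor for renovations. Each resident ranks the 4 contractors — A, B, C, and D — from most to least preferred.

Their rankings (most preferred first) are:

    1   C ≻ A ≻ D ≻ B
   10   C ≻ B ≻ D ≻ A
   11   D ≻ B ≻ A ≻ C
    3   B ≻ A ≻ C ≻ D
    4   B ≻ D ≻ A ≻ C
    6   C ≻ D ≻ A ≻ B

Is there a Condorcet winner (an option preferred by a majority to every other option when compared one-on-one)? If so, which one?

There is no Condorcet winner

Head-to-head results (35 voters total):
A vs B: B wins 28–7.
A vs C: A wins 18–17.
A vs D: D wins 31–4.
B vs C: B wins 18–17.
B vs D: D wins 18–17.
C vs D: C wins 20–15.
No candidate beats all others: A beats C beats D beats A, a majority cycle.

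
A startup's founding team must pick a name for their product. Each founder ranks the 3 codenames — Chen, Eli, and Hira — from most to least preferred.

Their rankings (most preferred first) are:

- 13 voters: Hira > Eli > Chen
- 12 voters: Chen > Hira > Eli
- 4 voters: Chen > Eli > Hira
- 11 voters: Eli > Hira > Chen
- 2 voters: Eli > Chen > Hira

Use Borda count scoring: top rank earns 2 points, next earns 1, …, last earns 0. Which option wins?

Borda scores:
  Chen: 13·0 + 12·2 + 4·2 + 11·0 + 2·1 = 34
  Eli: 13·1 + 12·0 + 4·1 + 11·2 + 2·2 = 43
  Hira: 13·2 + 12·1 + 4·0 + 11·1 + 2·0 = 49
Hira has the highest total.

Hira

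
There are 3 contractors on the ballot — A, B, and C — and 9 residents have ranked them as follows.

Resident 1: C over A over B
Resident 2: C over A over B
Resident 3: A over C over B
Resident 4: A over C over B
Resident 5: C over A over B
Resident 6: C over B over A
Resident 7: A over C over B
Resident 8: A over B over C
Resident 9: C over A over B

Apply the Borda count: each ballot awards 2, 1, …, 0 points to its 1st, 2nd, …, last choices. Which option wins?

Borda scores:
  A: 1 + 1 + 2 + 2 + 1 + 0 + 2 + 2 + 1 = 12
  B: 0 + 0 + 0 + 0 + 0 + 1 + 0 + 1 + 0 = 2
  C: 2 + 2 + 1 + 1 + 2 + 2 + 1 + 0 + 2 = 13
C has the highest total.

C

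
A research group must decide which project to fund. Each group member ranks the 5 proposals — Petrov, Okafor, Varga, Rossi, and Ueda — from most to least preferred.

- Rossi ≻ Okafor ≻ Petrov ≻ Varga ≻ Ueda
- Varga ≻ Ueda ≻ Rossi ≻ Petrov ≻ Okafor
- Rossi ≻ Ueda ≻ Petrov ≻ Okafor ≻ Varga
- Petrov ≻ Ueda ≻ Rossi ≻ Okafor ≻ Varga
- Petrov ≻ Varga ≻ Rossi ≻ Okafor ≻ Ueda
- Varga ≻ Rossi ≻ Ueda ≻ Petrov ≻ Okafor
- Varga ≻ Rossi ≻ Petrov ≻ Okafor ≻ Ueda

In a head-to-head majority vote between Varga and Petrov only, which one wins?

Ballots ranking Varga above Petrov: 3.
Ballots ranking Petrov above Varga: 4.
Petrov wins the head-to-head, 4–3.

Petrov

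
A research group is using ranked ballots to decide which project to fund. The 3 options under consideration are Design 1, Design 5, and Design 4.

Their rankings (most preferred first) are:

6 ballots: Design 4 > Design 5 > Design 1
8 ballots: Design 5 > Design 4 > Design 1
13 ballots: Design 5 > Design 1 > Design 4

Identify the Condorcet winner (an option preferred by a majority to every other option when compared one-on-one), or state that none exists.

Design 5

Head-to-head results (27 voters total):
Design 1 vs Design 5: Design 5 wins 27–0.
Design 1 vs Design 4: Design 4 wins 14–13.
Design 5 vs Design 4: Design 5 wins 21–6.
Design 5 beats each rival — Design 1 (27–0), Design 4 (21–6) — so Design 5 is the Condorcet winner.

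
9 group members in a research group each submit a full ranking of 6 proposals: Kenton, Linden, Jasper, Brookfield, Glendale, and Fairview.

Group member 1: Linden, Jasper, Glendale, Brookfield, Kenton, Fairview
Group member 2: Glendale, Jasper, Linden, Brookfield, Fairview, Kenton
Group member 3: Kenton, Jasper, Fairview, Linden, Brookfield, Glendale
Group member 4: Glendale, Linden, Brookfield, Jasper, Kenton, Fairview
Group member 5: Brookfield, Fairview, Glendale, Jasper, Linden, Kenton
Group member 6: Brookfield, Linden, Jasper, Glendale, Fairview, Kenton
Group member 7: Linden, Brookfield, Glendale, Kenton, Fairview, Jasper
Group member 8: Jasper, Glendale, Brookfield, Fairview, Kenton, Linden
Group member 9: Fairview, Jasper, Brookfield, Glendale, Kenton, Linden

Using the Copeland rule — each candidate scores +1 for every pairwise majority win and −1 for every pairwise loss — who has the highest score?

Jasper

Pairwise results:
  Kenton vs Linden: Linden wins 6–3.
  Kenton vs Jasper: Jasper wins 7–2.
  Kenton vs Brookfield: Brookfield wins 8–1.
  Kenton vs Glendale: Glendale wins 8–1.
  Kenton vs Fairview: Fairview wins 5–4.
  Linden vs Jasper: Jasper wins 5–4.
  Linden vs Brookfield: Linden wins 5–4.
  Linden vs Glendale: Glendale wins 5–4.
  Linden vs Fairview: Linden wins 5–4.
  Jasper vs Brookfield: Jasper wins 5–4.
  Jasper vs Glendale: Jasper wins 5–4.
  Jasper vs Fairview: Jasper wins 6–3.
  Brookfield vs Glendale: Brookfield wins 5–4.
  Brookfield vs Fairview: Brookfield wins 7–2.
  Glendale vs Fairview: Glendale wins 6–3.
Copeland scores (wins − losses):
  Kenton: 0 − 5 = -5
  Linden: 3 − 2 = 1
  Jasper: 5 − 0 = 5
  Brookfield: 3 − 2 = 1
  Glendale: 3 − 2 = 1
  Fairview: 1 − 4 = -3
Jasper has the best Copeland score.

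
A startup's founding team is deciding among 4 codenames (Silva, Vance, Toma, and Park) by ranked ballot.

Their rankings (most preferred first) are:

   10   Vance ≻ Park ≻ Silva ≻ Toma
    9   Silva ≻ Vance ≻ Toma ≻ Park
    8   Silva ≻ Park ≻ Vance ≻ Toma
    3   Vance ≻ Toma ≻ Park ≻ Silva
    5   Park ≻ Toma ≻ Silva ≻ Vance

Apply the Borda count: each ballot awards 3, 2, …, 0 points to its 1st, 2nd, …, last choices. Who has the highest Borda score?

Silva

Borda scores:
  Silva: 10·1 + 9·3 + 8·3 + 3·0 + 5·1 = 66
  Vance: 10·3 + 9·2 + 8·1 + 3·3 + 5·0 = 65
  Toma: 10·0 + 9·1 + 8·0 + 3·2 + 5·2 = 25
  Park: 10·2 + 9·0 + 8·2 + 3·1 + 5·3 = 54
Silva has the highest total.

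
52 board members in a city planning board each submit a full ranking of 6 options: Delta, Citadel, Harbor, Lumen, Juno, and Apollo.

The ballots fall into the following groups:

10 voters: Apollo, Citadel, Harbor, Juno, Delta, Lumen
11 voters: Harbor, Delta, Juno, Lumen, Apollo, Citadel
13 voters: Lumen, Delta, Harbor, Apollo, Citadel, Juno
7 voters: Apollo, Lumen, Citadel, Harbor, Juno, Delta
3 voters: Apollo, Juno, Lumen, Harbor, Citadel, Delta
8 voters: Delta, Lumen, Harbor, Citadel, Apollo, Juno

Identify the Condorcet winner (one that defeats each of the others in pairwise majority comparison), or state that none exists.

Head-to-head results (52 voters total):
Delta vs Citadel: Delta wins 32–20.
Delta vs Harbor: Harbor wins 31–21.
Delta vs Lumen: Delta wins 29–23.
Delta vs Juno: Delta wins 32–20.
Delta vs Apollo: Delta wins 32–20.
Citadel vs Harbor: Harbor wins 35–17.
Citadel vs Lumen: Lumen wins 42–10.
Citadel vs Juno: Citadel wins 38–14.
Citadel vs Apollo: Apollo wins 44–8.
Harbor vs Lumen: Lumen wins 31–21.
Harbor vs Juno: Harbor wins 49–3.
Harbor vs Apollo: Harbor wins 32–20.
Lumen vs Juno: Lumen wins 28–24.
Lumen vs Apollo: Lumen wins 32–20.
Juno vs Apollo: Apollo wins 41–11.
No candidate beats all others: Delta beats Lumen beats Harbor beats Delta, a majority cycle.

No Condorcet winner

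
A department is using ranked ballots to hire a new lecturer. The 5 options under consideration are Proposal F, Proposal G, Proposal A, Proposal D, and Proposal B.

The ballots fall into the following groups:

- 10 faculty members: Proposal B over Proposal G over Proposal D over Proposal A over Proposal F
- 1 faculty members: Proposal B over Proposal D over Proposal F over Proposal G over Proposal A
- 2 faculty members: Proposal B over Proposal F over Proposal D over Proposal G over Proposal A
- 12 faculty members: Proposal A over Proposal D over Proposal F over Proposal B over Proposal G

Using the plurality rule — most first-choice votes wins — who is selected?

First-place vote totals:
  Proposal F: 0
  Proposal G: 0
  Proposal A: 12
  Proposal D: 0
  Proposal B: 13
Proposal B has the most first-place votes.

Proposal B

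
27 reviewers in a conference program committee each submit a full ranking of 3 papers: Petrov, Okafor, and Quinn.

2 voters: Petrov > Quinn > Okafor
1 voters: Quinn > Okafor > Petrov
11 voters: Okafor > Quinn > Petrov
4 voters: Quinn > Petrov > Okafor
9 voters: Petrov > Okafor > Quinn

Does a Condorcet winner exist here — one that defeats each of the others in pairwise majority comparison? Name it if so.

Head-to-head results (27 voters total):
Petrov vs Okafor: Petrov wins 15–12.
Petrov vs Quinn: Quinn wins 16–11.
Okafor vs Quinn: Okafor wins 20–7.
No candidate beats all others: Petrov beats Okafor beats Quinn beats Petrov, a majority cycle.

None — there is no Condorcet winner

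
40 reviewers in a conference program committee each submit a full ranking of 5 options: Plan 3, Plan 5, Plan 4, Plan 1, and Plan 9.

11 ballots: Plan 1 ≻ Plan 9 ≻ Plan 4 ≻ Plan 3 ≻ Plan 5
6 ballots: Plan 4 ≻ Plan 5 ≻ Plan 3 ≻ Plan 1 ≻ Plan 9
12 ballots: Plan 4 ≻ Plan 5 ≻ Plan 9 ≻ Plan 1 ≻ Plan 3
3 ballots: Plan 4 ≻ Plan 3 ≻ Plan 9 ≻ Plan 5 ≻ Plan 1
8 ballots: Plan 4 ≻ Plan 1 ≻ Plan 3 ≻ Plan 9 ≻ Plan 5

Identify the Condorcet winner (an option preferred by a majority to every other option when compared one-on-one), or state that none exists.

Head-to-head results (40 voters total):
Plan 3 vs Plan 5: Plan 3 wins 22–18.
Plan 3 vs Plan 4: Plan 4 wins 40–0.
Plan 3 vs Plan 1: Plan 1 wins 31–9.
Plan 3 vs Plan 9: Plan 9 wins 23–17.
Plan 5 vs Plan 4: Plan 4 wins 40–0.
Plan 5 vs Plan 1: Plan 5 wins 21–19.
Plan 5 vs Plan 9: Plan 9 wins 22–18.
Plan 4 vs Plan 1: Plan 4 wins 29–11.
Plan 4 vs Plan 9: Plan 4 wins 29–11.
Plan 1 vs Plan 9: Plan 1 wins 25–15.
Plan 4 beats each rival — Plan 3 (40–0), Plan 5 (40–0), Plan 1 (29–11), Plan 9 (29–11) — so Plan 4 is the Condorcet winner.

Plan 4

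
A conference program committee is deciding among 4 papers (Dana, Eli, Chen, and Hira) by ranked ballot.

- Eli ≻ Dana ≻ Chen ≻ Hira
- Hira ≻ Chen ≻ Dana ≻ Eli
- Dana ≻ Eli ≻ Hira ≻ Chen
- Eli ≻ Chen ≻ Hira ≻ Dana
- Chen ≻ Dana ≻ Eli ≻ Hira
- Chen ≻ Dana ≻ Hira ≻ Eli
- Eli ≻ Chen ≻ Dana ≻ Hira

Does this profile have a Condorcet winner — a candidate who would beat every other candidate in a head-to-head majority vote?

Head-to-head results (7 voters total):
Dana vs Eli: Dana wins 4–3.
Dana vs Chen: Chen wins 5–2.
Dana vs Hira: Dana wins 5–2.
Eli vs Chen: Eli wins 4–3.
Eli vs Hira: Eli wins 5–2.
Chen vs Hira: Chen wins 5–2.
No candidate beats all others: Dana beats Eli beats Chen beats Dana, a majority cycle.

No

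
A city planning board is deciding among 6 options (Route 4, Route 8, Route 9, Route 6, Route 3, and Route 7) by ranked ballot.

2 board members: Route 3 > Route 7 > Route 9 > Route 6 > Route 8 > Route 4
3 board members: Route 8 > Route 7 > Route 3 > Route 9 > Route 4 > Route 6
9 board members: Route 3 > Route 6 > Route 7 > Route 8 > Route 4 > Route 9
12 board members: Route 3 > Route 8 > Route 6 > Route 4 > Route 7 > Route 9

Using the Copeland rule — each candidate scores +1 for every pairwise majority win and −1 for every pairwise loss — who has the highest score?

Pairwise results:
  Route 4 vs Route 8: Route 8 wins 26–0.
  Route 4 vs Route 9: Route 4 wins 21–5.
  Route 4 vs Route 6: Route 6 wins 23–3.
  Route 4 vs Route 3: Route 3 wins 26–0.
  Route 4 vs Route 7: Route 7 wins 14–12.
  Route 8 vs Route 9: Route 8 wins 24–2.
  Route 8 vs Route 6: Route 8 wins 15–11.
  Route 8 vs Route 3: Route 3 wins 23–3.
  Route 8 vs Route 7: Route 8 wins 15–11.
  Route 9 vs Route 6: Route 6 wins 21–5.
  Route 9 vs Route 3: Route 3 wins 26–0.
  Route 9 vs Route 7: Route 7 wins 26–0.
  Route 6 vs Route 3: Route 3 wins 26–0.
  Route 6 vs Route 7: Route 6 wins 21–5.
  Route 3 vs Route 7: Route 3 wins 23–3.
Copeland scores (wins − losses):
  Route 4: 1 − 4 = -3
  Route 8: 4 − 1 = 3
  Route 9: 0 − 5 = -5
  Route 6: 3 − 2 = 1
  Route 3: 5 − 0 = 5
  Route 7: 2 − 3 = -1
Route 3 has the best Copeland score.

Route 3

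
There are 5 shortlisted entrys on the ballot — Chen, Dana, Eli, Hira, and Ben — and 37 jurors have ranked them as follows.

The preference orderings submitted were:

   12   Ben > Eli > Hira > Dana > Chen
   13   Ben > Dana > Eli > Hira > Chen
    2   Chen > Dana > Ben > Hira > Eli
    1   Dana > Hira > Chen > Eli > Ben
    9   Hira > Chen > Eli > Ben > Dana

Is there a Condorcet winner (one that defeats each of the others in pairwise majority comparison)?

Yes

Head-to-head results (37 voters total):
Chen vs Dana: Dana wins 26–11.
Chen vs Eli: Eli wins 25–12.
Chen vs Hira: Hira wins 35–2.
Chen vs Ben: Ben wins 25–12.
Dana vs Eli: Eli wins 21–16.
Dana vs Hira: Hira wins 21–16.
Dana vs Ben: Ben wins 34–3.
Eli vs Hira: Eli wins 25–12.
Eli vs Ben: Ben wins 27–10.
Hira vs Ben: Ben wins 27–10.
Ben beats each rival — Chen (25–12), Dana (34–3), Eli (27–10), Hira (27–10) — so Ben is the Condorcet winner.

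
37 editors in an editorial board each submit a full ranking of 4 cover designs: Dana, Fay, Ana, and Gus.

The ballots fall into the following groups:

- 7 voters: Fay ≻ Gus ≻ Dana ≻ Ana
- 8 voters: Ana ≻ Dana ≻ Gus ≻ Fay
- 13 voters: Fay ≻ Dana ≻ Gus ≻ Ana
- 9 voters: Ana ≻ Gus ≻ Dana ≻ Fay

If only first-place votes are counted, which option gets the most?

First-place vote totals:
  Dana: 0
  Fay: 20
  Ana: 17
  Gus: 0
Fay has the most first-place votes.

Fay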